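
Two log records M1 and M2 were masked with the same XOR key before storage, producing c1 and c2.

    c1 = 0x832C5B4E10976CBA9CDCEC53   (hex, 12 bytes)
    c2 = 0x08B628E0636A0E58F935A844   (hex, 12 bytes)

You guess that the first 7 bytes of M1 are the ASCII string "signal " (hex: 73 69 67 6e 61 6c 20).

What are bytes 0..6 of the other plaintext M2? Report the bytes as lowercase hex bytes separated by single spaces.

First, c1 ⊕ c2 = (M1 ⊕ K) ⊕ (M2 ⊕ K) = M1 ⊕ M2, so the key drops out. Then M2 = (M1 ⊕ M2) ⊕ M1 over the first 7 bytes.
byte 0: (83 xor 08) xor 73 = 8b xor 73 = f8
byte 1: (2c xor b6) xor 69 = 9a xor 69 = f3
byte 2: (5b xor 28) xor 67 = 73 xor 67 = 14
byte 3: (4e xor e0) xor 6e = ae xor 6e = c0
byte 4: (10 xor 63) xor 61 = 73 xor 61 = 12
byte 5: (97 xor 6a) xor 6c = fd xor 6c = 91
byte 6: (6c xor 0e) xor 20 = 62 xor 20 = 42

f8 f3 14 c0 12 91 42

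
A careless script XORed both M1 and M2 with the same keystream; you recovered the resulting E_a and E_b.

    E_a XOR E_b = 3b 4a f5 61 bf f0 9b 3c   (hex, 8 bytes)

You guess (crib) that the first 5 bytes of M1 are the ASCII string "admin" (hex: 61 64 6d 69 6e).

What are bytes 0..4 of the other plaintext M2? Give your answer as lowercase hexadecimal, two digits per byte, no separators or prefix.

Since E_a ⊕ E_b = M1 ⊕ M2, XORing with the guessed M1 bytes yields the corresponding M2 bytes: M2 = (E_a ⊕ E_b) ⊕ M1.
00111011 ^ 01100001 = 01011010
01001010 ^ 01100100 = 00101110
11110101 ^ 01101101 = 10011000
01100001 ^ 01101001 = 00001000
10111111 ^ 01101110 = 11010001

5a2e9808d1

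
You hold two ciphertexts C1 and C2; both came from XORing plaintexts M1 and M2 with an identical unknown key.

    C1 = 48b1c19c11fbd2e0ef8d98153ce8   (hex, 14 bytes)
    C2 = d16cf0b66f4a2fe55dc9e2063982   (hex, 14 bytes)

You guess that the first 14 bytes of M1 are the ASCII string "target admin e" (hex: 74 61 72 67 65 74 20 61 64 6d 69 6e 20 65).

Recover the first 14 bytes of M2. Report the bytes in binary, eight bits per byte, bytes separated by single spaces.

First, C1 ⊕ C2 = (M1 ⊕ K) ⊕ (M2 ⊕ K) = M1 ⊕ M2, so the key drops out. Then M2 = (M1 ⊕ M2) ⊕ M1 over the first 14 bytes.
byte 0: (48 xor d1) xor 74 = 99 xor 74 = ed
byte 1: (b1 xor 6c) xor 61 = dd xor 61 = bc
byte 2: (c1 xor f0) xor 72 = 31 xor 72 = 43
byte 3: (9c xor b6) xor 67 = 2a xor 67 = 4d
byte 4: (11 xor 6f) xor 65 = 7e xor 65 = 1b
byte 5: (fb xor 4a) xor 74 = b1 xor 74 = c5
byte 6: (d2 xor 2f) xor 20 = fd xor 20 = dd
byte 7: (e0 xor e5) xor 61 = 05 xor 61 = 64
byte 8: (ef xor 5d) xor 64 = b2 xor 64 = d6
byte 9: (8d xor c9) xor 6d = 44 xor 6d = 29
byte 10: (98 xor e2) xor 69 = 7a xor 69 = 13
byte 11: (15 xor 06) xor 6e = 13 xor 6e = 7d
byte 12: (3c xor 39) xor 20 = 05 xor 20 = 25
byte 13: (e8 xor 82) xor 65 = 6a xor 65 = 0f

11101101 10111100 01000011 01001101 00011011 11000101 11011101 01100100 11010110 00101001 00010011 01111101 00100101 00001111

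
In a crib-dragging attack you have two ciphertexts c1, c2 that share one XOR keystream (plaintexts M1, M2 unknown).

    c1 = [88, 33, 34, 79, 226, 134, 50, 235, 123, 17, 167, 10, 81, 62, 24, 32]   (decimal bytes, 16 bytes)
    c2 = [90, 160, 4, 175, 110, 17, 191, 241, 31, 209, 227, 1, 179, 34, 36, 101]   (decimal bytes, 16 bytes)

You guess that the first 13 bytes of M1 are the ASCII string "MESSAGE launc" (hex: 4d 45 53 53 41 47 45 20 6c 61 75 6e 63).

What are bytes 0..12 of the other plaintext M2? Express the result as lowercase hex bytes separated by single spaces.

First, c1 ⊕ c2 = (M1 ⊕ K) ⊕ (M2 ⊕ K) = M1 ⊕ M2, so the key drops out. Then M2 = (M1 ⊕ M2) ⊕ M1 over the first 13 bytes.
byte 0: (58 ⊕ 5a) ⊕ 4d = 02 ⊕ 4d = 4f
byte 1: (21 ⊕ a0) ⊕ 45 = 81 ⊕ 45 = c4
byte 2: (22 ⊕ 04) ⊕ 53 = 26 ⊕ 53 = 75
byte 3: (4f ⊕ af) ⊕ 53 = e0 ⊕ 53 = b3
byte 4: (e2 ⊕ 6e) ⊕ 41 = 8c ⊕ 41 = cd
byte 5: (86 ⊕ 11) ⊕ 47 = 97 ⊕ 47 = d0
byte 6: (32 ⊕ bf) ⊕ 45 = 8d ⊕ 45 = c8
byte 7: (eb ⊕ f1) ⊕ 20 = 1a ⊕ 20 = 3a
byte 8: (7b ⊕ 1f) ⊕ 6c = 64 ⊕ 6c = 08
byte 9: (11 ⊕ d1) ⊕ 61 = c0 ⊕ 61 = a1
byte 10: (a7 ⊕ e3) ⊕ 75 = 44 ⊕ 75 = 31
byte 11: (0a ⊕ 01) ⊕ 6e = 0b ⊕ 6e = 65
byte 12: (51 ⊕ b3) ⊕ 63 = e2 ⊕ 63 = 81

4f c4 75 b3 cd d0 c8 3a 08 a1 31 65 81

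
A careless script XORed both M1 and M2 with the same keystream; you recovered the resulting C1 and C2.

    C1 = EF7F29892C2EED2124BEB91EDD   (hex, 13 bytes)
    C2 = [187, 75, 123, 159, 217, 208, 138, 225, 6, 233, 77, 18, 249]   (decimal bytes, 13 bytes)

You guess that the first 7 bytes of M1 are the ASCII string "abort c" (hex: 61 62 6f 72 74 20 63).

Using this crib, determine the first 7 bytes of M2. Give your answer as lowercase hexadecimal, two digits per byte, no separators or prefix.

First, C1 ⊕ C2 = (M1 ⊕ K) ⊕ (M2 ⊕ K) = M1 ⊕ M2, so the key drops out. Then M2 = (M1 ⊕ M2) ⊕ M1 over the first 7 bytes.
byte 0: (ef ^ bb) ^ 61 = 54 ^ 61 = 35
byte 1: (7f ^ 4b) ^ 62 = 34 ^ 62 = 56
byte 2: (29 ^ 7b) ^ 6f = 52 ^ 6f = 3d
byte 3: (89 ^ 9f) ^ 72 = 16 ^ 72 = 64
byte 4: (2c ^ d9) ^ 74 = f5 ^ 74 = 81
byte 5: (2e ^ d0) ^ 20 = fe ^ 20 = de
byte 6: (ed ^ 8a) ^ 63 = 67 ^ 63 = 04

35563d6481de04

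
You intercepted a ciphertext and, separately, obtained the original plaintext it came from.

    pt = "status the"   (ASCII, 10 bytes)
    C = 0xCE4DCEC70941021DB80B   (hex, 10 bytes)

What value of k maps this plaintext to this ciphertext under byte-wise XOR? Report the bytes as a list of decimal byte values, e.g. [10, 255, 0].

Since C = pt ⊕ k, XORing both sides with pt gives k = pt ⊕ C.
73 XOR ce = bd
74 XOR 4d = 39
61 XOR ce = af
74 XOR c7 = b3
75 XOR 09 = 7c
73 XOR 41 = 32
20 XOR 02 = 22
74 XOR 1d = 69
68 XOR b8 = d0
65 XOR 0b = 6e

[189, 57, 175, 179, 124, 50, 34, 105, 208, 110]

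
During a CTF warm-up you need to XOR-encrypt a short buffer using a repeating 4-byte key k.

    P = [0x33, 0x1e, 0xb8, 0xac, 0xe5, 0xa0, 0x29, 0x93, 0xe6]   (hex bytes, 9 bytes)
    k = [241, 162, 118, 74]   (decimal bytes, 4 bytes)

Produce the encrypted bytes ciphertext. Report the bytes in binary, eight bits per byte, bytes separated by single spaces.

The 4-byte key repeats, so the effective keystream is f1 a2 76 4a f1 a2 76 4a f1.
byte 0:  51 ^ 241 = 194
byte 1:  30 ^ 162 = 188
byte 2: 184 ^ 118 = 206
byte 3: 172 ^  74 = 230
byte 4: 229 ^ 241 =  20
byte 5: 160 ^ 162 =   2
byte 6:  41 ^ 118 =  95
byte 7: 147 ^  74 = 217
byte 8: 230 ^ 241 =  23

11000010 10111100 11001110 11100110 00010100 00000010 01011111 11011001 00010111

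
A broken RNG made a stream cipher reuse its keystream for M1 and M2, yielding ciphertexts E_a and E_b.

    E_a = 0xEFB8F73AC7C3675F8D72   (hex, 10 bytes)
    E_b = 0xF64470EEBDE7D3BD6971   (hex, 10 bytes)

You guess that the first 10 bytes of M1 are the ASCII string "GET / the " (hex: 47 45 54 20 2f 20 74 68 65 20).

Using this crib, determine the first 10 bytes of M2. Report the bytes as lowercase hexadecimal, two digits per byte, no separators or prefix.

5eb9d3f45504c08a8123

First, E_a ⊕ E_b = (M1 ⊕ K) ⊕ (M2 ⊕ K) = M1 ⊕ M2, so the key drops out. Then M2 = (M1 ⊕ M2) ⊕ M1 over the first 10 bytes.
byte 0: (ef ^ f6) ^ 47 = 19 ^ 47 = 5e
byte 1: (b8 ^ 44) ^ 45 = fc ^ 45 = b9
byte 2: (f7 ^ 70) ^ 54 = 87 ^ 54 = d3
byte 3: (3a ^ ee) ^ 20 = d4 ^ 20 = f4
byte 4: (c7 ^ bd) ^ 2f = 7a ^ 2f = 55
byte 5: (c3 ^ e7) ^ 20 = 24 ^ 20 = 04
byte 6: (67 ^ d3) ^ 74 = b4 ^ 74 = c0
byte 7: (5f ^ bd) ^ 68 = e2 ^ 68 = 8a
byte 8: (8d ^ 69) ^ 65 = e4 ^ 65 = 81
byte 9: (72 ^ 71) ^ 20 = 03 ^ 20 = 23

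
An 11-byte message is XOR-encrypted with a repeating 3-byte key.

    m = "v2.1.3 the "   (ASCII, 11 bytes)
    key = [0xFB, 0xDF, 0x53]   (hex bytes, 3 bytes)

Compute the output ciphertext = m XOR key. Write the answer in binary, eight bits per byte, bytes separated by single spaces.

The 3-byte key repeats, so the effective keystream is fb df 53 fb df 53 fb df 53 fb df.
byte 0: 76 ⊕ fb = 8d
byte 1: 32 ⊕ df = ed
byte 2: 2e ⊕ 53 = 7d
byte 3: 31 ⊕ fb = ca
byte 4: 2e ⊕ df = f1
byte 5: 33 ⊕ 53 = 60
byte 6: 20 ⊕ fb = db
byte 7: 74 ⊕ df = ab
byte 8: 68 ⊕ 53 = 3b
byte 9: 65 ⊕ fb = 9e
byte 10: 20 ⊕ df = ff

10001101 11101101 01111101 11001010 11110001 01100000 11011011 10101011 00111011 10011110 11111111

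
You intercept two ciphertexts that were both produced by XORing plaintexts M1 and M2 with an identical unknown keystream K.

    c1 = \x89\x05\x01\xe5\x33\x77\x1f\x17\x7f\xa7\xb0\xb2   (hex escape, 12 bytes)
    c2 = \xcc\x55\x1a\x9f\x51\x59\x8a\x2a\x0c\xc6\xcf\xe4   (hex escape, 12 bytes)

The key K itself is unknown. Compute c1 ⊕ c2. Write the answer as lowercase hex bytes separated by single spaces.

45 50 1b 7a 62 2e 95 3d 73 61 7f 56

c1 ⊕ c2 = (M1 ⊕ K) ⊕ (M2 ⊕ K) = M1 ⊕ M2 — the shared key cancels under XOR.
89 ⊕ cc = 45
05 ⊕ 55 = 50
01 ⊕ 1a = 1b
e5 ⊕ 9f = 7a
33 ⊕ 51 = 62
77 ⊕ 59 = 2e
1f ⊕ 8a = 95
17 ⊕ 2a = 3d
7f ⊕ 0c = 73
a7 ⊕ c6 = 61
b0 ⊕ cf = 7f
b2 ⊕ e4 = 56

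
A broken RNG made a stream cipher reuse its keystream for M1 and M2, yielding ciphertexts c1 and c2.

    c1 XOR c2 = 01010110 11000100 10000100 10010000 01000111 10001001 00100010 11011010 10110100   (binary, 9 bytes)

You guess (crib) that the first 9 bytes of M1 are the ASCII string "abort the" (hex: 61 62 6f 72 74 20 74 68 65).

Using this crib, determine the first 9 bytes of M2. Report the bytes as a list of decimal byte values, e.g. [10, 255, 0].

Since c1 ⊕ c2 = M1 ⊕ M2, XORing with the guessed M1 bytes yields the corresponding M2 bytes: M2 = (c1 ⊕ c2) ⊕ M1.
56 XOR 61 = 37
c4 XOR 62 = a6
84 XOR 6f = eb
90 XOR 72 = e2
47 XOR 74 = 33
89 XOR 20 = a9
22 XOR 74 = 56
da XOR 68 = b2
b4 XOR 65 = d1

[55, 166, 235, 226, 51, 169, 86, 178, 209]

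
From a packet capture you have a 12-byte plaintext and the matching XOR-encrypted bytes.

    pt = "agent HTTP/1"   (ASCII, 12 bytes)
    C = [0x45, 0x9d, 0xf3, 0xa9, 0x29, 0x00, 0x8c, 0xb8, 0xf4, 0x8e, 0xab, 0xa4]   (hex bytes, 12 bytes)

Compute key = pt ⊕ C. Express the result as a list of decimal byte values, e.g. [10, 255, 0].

Since C = pt ⊕ key, XORing both sides with pt gives key = pt ⊕ C.
byte 0: 61 ^ 45 = 24
byte 1: 67 ^ 9d = fa
byte 2: 65 ^ f3 = 96
byte 3: 6e ^ a9 = c7
byte 4: 74 ^ 29 = 5d
byte 5: 20 ^ 00 = 20
byte 6: 48 ^ 8c = c4
byte 7: 54 ^ b8 = ec
byte 8: 54 ^ f4 = a0
byte 9: 50 ^ 8e = de
byte 10: 2f ^ ab = 84
byte 11: 31 ^ a4 = 95

[36, 250, 150, 199, 93, 32, 196, 236, 160, 222, 132, 149]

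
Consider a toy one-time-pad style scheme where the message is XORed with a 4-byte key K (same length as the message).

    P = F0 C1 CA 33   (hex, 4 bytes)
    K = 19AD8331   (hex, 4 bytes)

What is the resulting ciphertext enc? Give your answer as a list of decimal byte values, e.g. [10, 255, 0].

byte 0: 11110000 XOR 00011001 = 11101001
byte 1: 11000001 XOR 10101101 = 01101100
byte 2: 11001010 XOR 10000011 = 01001001
byte 3: 00110011 XOR 00110001 = 00000010

[233, 108, 73, 2]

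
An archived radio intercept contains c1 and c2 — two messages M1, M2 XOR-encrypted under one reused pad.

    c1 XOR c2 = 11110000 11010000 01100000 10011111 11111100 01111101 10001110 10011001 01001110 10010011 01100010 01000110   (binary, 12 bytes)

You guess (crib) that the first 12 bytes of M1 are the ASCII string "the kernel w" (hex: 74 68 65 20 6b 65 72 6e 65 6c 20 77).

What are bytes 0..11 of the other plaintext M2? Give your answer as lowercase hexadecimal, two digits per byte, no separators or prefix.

Since c1 ⊕ c2 = M1 ⊕ M2, XORing with the guessed M1 bytes yields the corresponding M2 bytes: M2 = (c1 ⊕ c2) ⊕ M1.
240 xor 116 = 132
208 xor 104 = 184
 96 xor 101 =   5
159 xor  32 = 191
252 xor 107 = 151
125 xor 101 =  24
142 xor 114 = 252
153 xor 110 = 247
 78 xor 101 =  43
147 xor 108 = 255
 98 xor  32 =  66
 70 xor 119 =  49

84b805bf9718fcf72bff4231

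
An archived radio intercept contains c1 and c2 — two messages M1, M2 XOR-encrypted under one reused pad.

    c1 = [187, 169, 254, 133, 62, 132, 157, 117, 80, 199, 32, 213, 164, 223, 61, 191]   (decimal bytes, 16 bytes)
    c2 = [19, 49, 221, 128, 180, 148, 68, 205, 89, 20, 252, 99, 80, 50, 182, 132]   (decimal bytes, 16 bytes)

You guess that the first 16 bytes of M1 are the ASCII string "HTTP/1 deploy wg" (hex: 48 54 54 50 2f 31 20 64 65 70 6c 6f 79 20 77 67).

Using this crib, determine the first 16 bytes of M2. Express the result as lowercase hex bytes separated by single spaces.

First, c1 ⊕ c2 = (M1 ⊕ K) ⊕ (M2 ⊕ K) = M1 ⊕ M2, so the key drops out. Then M2 = (M1 ⊕ M2) ⊕ M1 over the first 16 bytes.
byte 0: (bb ^ 13) ^ 48 = a8 ^ 48 = e0
byte 1: (a9 ^ 31) ^ 54 = 98 ^ 54 = cc
byte 2: (fe ^ dd) ^ 54 = 23 ^ 54 = 77
byte 3: (85 ^ 80) ^ 50 = 05 ^ 50 = 55
byte 4: (3e ^ b4) ^ 2f = 8a ^ 2f = a5
byte 5: (84 ^ 94) ^ 31 = 10 ^ 31 = 21
byte 6: (9d ^ 44) ^ 20 = d9 ^ 20 = f9
byte 7: (75 ^ cd) ^ 64 = b8 ^ 64 = dc
byte 8: (50 ^ 59) ^ 65 = 09 ^ 65 = 6c
byte 9: (c7 ^ 14) ^ 70 = d3 ^ 70 = a3
byte 10: (20 ^ fc) ^ 6c = dc ^ 6c = b0
byte 11: (d5 ^ 63) ^ 6f = b6 ^ 6f = d9
byte 12: (a4 ^ 50) ^ 79 = f4 ^ 79 = 8d
byte 13: (df ^ 32) ^ 20 = ed ^ 20 = cd
byte 14: (3d ^ b6) ^ 77 = 8b ^ 77 = fc
byte 15: (bf ^ 84) ^ 67 = 3b ^ 67 = 5c

e0 cc 77 55 a5 21 f9 dc 6c a3 b0 d9 8d cd fc 5c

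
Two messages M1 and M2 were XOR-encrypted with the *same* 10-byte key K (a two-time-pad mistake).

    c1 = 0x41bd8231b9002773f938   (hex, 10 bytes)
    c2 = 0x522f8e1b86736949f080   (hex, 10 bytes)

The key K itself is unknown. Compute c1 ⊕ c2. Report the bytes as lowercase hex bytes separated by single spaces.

c1 ⊕ c2 = (M1 ⊕ K) ⊕ (M2 ⊕ K) = M1 ⊕ M2 — the shared key cancels under XOR.
 65 xor  82 =  19
189 xor  47 = 146
130 xor 142 =  12
 49 xor  27 =  42
185 xor 134 =  63
  0 xor 115 = 115
 39 xor 105 =  78
115 xor  73 =  58
249 xor 240 =   9
 56 xor 128 = 184

13 92 0c 2a 3f 73 4e 3a 09 b8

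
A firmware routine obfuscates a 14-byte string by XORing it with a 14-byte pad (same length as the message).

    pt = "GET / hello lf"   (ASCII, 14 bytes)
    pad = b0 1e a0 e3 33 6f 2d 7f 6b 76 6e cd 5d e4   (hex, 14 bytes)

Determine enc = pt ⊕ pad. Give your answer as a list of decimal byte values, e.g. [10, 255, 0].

byte 0: 47 xor b0 = f7
byte 1: 45 xor 1e = 5b
byte 2: 54 xor a0 = f4
byte 3: 20 xor e3 = c3
byte 4: 2f xor 33 = 1c
byte 5: 20 xor 6f = 4f
byte 6: 68 xor 2d = 45
byte 7: 65 xor 7f = 1a
byte 8: 6c xor 6b = 07
byte 9: 6c xor 76 = 1a
byte 10: 6f xor 6e = 01
byte 11: 20 xor cd = ed
byte 12: 6c xor 5d = 31
byte 13: 66 xor e4 = 82

[247, 91, 244, 195, 28, 79, 69, 26, 7, 26, 1, 237, 49, 130]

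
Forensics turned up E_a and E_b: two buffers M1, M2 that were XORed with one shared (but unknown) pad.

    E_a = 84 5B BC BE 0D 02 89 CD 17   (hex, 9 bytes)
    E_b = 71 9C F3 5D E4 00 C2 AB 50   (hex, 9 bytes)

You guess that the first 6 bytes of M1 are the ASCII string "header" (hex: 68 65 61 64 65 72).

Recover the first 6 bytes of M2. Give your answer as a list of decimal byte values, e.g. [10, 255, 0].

First, E_a ⊕ E_b = (M1 ⊕ K) ⊕ (M2 ⊕ K) = M1 ⊕ M2, so the key drops out. Then M2 = (M1 ⊕ M2) ⊕ M1 over the first 6 bytes.
byte 0: (84 xor 71) xor 68 = f5 xor 68 = 9d
byte 1: (5b xor 9c) xor 65 = c7 xor 65 = a2
byte 2: (bc xor f3) xor 61 = 4f xor 61 = 2e
byte 3: (be xor 5d) xor 64 = e3 xor 64 = 87
byte 4: (0d xor e4) xor 65 = e9 xor 65 = 8c
byte 5: (02 xor 00) xor 72 = 02 xor 72 = 70

[157, 162, 46, 135, 140, 112]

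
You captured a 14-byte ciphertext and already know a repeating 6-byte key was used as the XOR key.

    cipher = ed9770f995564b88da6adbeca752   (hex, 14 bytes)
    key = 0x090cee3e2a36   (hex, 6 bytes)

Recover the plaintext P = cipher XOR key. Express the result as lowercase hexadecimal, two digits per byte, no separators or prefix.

e49b9ec7bf6042843454f1daae5e

The 6-byte key repeats, so the effective keystream is 09 0c ee 3e 2a 36 09 0c ee 3e 2a 36 09 0c.
byte 0: 237 ⊕   9 = 228
byte 1: 151 ⊕  12 = 155
byte 2: 112 ⊕ 238 = 158
byte 3: 249 ⊕  62 = 199
byte 4: 149 ⊕  42 = 191
byte 5:  86 ⊕  54 =  96
byte 6:  75 ⊕   9 =  66
byte 7: 136 ⊕  12 = 132
byte 8: 218 ⊕ 238 =  52
byte 9: 106 ⊕  62 =  84
byte 10: 219 ⊕  42 = 241
byte 11: 236 ⊕  54 = 218
byte 12: 167 ⊕   9 = 174
byte 13:  82 ⊕  12 =  94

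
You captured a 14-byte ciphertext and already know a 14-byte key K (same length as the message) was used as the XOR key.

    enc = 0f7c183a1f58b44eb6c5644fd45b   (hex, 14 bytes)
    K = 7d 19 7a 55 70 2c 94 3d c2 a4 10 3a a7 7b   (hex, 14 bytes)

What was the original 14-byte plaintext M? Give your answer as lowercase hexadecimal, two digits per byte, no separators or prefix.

0f ^ 7d = 72
7c ^ 19 = 65
18 ^ 7a = 62
3a ^ 55 = 6f
1f ^ 70 = 6f
58 ^ 2c = 74
b4 ^ 94 = 20
4e ^ 3d = 73
b6 ^ c2 = 74
c5 ^ a4 = 61
64 ^ 10 = 74
4f ^ 3a = 75
d4 ^ a7 = 73
5b ^ 7b = 20

7265626f6f742073746174757320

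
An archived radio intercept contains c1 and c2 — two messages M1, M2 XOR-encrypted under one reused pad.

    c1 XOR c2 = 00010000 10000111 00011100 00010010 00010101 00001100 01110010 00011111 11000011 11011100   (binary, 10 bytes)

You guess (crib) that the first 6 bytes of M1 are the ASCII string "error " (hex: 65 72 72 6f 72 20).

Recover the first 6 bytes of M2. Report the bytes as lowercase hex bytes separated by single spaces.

Since c1 ⊕ c2 = M1 ⊕ M2, XORing with the guessed M1 bytes yields the corresponding M2 bytes: M2 = (c1 ⊕ c2) ⊕ M1.
10 XOR 65 = 75
87 XOR 72 = f5
1c XOR 72 = 6e
12 XOR 6f = 7d
15 XOR 72 = 67
0c XOR 20 = 2c

75 f5 6e 7d 67 2c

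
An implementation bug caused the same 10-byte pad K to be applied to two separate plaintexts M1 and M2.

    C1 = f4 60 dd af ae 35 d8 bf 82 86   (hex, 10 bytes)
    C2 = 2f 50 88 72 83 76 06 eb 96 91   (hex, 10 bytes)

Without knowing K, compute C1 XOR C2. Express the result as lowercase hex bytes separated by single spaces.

C1 ⊕ C2 = (M1 ⊕ K) ⊕ (M2 ⊕ K) = M1 ⊕ M2 — the shared key cancels under XOR.
f4 ^ 2f = db
60 ^ 50 = 30
dd ^ 88 = 55
af ^ 72 = dd
ae ^ 83 = 2d
35 ^ 76 = 43
d8 ^ 06 = de
bf ^ eb = 54
82 ^ 96 = 14
86 ^ 91 = 17

db 30 55 dd 2d 43 de 54 14 17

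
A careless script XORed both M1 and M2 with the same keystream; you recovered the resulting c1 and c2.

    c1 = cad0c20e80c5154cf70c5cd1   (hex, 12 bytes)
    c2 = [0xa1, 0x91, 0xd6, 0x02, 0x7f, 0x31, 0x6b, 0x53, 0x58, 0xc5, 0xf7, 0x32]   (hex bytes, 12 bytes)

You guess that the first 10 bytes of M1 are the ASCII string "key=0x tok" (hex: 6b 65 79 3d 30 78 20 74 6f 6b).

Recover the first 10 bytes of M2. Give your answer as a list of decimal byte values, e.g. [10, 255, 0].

First, c1 ⊕ c2 = (M1 ⊕ K) ⊕ (M2 ⊕ K) = M1 ⊕ M2, so the key drops out. Then M2 = (M1 ⊕ M2) ⊕ M1 over the first 10 bytes.
byte 0: (ca XOR a1) XOR 6b = 6b XOR 6b = 00
byte 1: (d0 XOR 91) XOR 65 = 41 XOR 65 = 24
byte 2: (c2 XOR d6) XOR 79 = 14 XOR 79 = 6d
byte 3: (0e XOR 02) XOR 3d = 0c XOR 3d = 31
byte 4: (80 XOR 7f) XOR 30 = ff XOR 30 = cf
byte 5: (c5 XOR 31) XOR 78 = f4 XOR 78 = 8c
byte 6: (15 XOR 6b) XOR 20 = 7e XOR 20 = 5e
byte 7: (4c XOR 53) XOR 74 = 1f XOR 74 = 6b
byte 8: (f7 XOR 58) XOR 6f = af XOR 6f = c0
byte 9: (0c XOR c5) XOR 6b = c9 XOR 6b = a2

[0, 36, 109, 49, 207, 140, 94, 107, 192, 162]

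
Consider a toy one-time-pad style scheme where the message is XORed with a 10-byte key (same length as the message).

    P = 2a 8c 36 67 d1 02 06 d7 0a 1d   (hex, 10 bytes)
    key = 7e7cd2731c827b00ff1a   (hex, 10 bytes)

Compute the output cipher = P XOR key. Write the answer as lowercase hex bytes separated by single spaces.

54 f0 e4 14 cd 80 7d d7 f5 07

2a xor 7e = 54
8c xor 7c = f0
36 xor d2 = e4
67 xor 73 = 14
d1 xor 1c = cd
02 xor 82 = 80
06 xor 7b = 7d
d7 xor 00 = d7
0a xor ff = f5
1d xor 1a = 07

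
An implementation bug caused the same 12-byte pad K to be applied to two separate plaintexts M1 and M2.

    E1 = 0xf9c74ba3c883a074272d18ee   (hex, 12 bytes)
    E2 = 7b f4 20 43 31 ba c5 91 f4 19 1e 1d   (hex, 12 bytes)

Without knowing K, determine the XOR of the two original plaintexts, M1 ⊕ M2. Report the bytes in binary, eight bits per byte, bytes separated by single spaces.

E1 ⊕ E2 = (M1 ⊕ K) ⊕ (M2 ⊕ K) = M1 ⊕ M2 — the shared key cancels under XOR.
byte 0: f9 XOR 7b = 82
byte 1: c7 XOR f4 = 33
byte 2: 4b XOR 20 = 6b
byte 3: a3 XOR 43 = e0
byte 4: c8 XOR 31 = f9
byte 5: 83 XOR ba = 39
byte 6: a0 XOR c5 = 65
byte 7: 74 XOR 91 = e5
byte 8: 27 XOR f4 = d3
byte 9: 2d XOR 19 = 34
byte 10: 18 XOR 1e = 06
byte 11: ee XOR 1d = f3

10000010 00110011 01101011 11100000 11111001 00111001 01100101 11100101 11010011 00110100 00000110 11110011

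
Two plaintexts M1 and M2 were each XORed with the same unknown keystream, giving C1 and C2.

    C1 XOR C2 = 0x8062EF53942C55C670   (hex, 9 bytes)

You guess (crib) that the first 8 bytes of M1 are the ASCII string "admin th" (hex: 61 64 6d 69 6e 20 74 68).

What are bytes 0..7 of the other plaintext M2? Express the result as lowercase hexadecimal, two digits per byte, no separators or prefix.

e106823afa0c21ae

Since C1 ⊕ C2 = M1 ⊕ M2, XORing with the guessed M1 bytes yields the corresponding M2 bytes: M2 = (C1 ⊕ C2) ⊕ M1.
128 XOR  97 = 225
 98 XOR 100 =   6
239 XOR 109 = 130
 83 XOR 105 =  58
148 XOR 110 = 250
 44 XOR  32 =  12
 85 XOR 116 =  33
198 XOR 104 = 174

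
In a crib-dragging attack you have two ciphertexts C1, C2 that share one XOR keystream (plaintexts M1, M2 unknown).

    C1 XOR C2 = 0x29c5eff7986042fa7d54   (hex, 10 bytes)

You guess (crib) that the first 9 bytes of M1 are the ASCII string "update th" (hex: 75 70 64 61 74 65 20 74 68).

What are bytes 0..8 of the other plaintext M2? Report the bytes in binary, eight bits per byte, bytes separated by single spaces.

Since C1 ⊕ C2 = M1 ⊕ M2, XORing with the guessed M1 bytes yields the corresponding M2 bytes: M2 = (C1 ⊕ C2) ⊕ M1.
29 ⊕ 75 = 5c
c5 ⊕ 70 = b5
ef ⊕ 64 = 8b
f7 ⊕ 61 = 96
98 ⊕ 74 = ec
60 ⊕ 65 = 05
42 ⊕ 20 = 62
fa ⊕ 74 = 8e
7d ⊕ 68 = 15

01011100 10110101 10001011 10010110 11101100 00000101 01100010 10001110 00010101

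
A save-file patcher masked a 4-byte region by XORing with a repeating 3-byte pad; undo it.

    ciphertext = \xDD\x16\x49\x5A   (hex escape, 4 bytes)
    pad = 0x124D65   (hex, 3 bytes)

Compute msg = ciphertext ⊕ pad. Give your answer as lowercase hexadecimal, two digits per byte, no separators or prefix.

cf5b2c48

The 3-byte key repeats, so the effective keystream is 12 4d 65 12.
byte 0: dd XOR 12 = cf
byte 1: 16 XOR 4d = 5b
byte 2: 49 XOR 65 = 2c
byte 3: 5a XOR 12 = 48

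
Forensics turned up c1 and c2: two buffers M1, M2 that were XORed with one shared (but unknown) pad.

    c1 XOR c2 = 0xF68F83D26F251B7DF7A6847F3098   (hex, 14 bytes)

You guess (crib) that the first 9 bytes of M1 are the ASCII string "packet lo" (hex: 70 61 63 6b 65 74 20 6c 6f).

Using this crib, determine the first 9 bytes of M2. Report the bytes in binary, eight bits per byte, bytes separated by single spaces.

10000110 11101110 11100000 10111001 00001010 01010001 00111011 00010001 10011000

Since c1 ⊕ c2 = M1 ⊕ M2, XORing with the guessed M1 bytes yields the corresponding M2 bytes: M2 = (c1 ⊕ c2) ⊕ M1.
f6 ⊕ 70 = 86
8f ⊕ 61 = ee
83 ⊕ 63 = e0
d2 ⊕ 6b = b9
6f ⊕ 65 = 0a
25 ⊕ 74 = 51
1b ⊕ 20 = 3b
7d ⊕ 6c = 11
f7 ⊕ 6f = 98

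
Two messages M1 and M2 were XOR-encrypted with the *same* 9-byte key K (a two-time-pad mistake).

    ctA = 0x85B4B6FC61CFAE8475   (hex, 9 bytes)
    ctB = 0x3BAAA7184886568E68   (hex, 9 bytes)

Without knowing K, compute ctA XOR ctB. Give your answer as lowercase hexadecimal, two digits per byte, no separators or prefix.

be1e11e42949f80a1d

ctA ⊕ ctB = (M1 ⊕ K) ⊕ (M2 ⊕ K) = M1 ⊕ M2 — the shared key cancels under XOR.
byte 0: 85 xor 3b = be
byte 1: b4 xor aa = 1e
byte 2: b6 xor a7 = 11
byte 3: fc xor 18 = e4
byte 4: 61 xor 48 = 29
byte 5: cf xor 86 = 49
byte 6: ae xor 56 = f8
byte 7: 84 xor 8e = 0a
byte 8: 75 xor 68 = 1d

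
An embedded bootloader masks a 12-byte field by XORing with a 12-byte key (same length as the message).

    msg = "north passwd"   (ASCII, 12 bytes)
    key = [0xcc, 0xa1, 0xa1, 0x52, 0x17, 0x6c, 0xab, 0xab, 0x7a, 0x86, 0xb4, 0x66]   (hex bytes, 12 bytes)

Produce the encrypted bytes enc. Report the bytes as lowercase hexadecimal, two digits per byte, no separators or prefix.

XOR is its own inverse, so applying the key byte-wise gives the result directly.
01101110 ⊕ 11001100 = 10100010
01101111 ⊕ 10100001 = 11001110
01110010 ⊕ 10100001 = 11010011
01110100 ⊕ 01010010 = 00100110
01101000 ⊕ 00010111 = 01111111
00100000 ⊕ 01101100 = 01001100
01110000 ⊕ 10101011 = 11011011
01100001 ⊕ 10101011 = 11001010
01110011 ⊕ 01111010 = 00001001
01110011 ⊕ 10000110 = 11110101
01110111 ⊕ 10110100 = 11000011
01100100 ⊕ 01100110 = 00000010

a2ced3267f4cdbca09f5c302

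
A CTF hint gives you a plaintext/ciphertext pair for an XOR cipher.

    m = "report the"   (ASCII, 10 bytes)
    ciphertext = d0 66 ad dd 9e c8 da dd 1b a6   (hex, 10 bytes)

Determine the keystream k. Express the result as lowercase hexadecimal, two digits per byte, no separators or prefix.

Since ciphertext = m ⊕ k, XORing both sides with m gives k = m ⊕ ciphertext.
114 XOR 208 = 162
101 XOR 102 =   3
112 XOR 173 = 221
111 XOR 221 = 178
114 XOR 158 = 236
116 XOR 200 = 188
 32 XOR 218 = 250
116 XOR 221 = 169
104 XOR  27 = 115
101 XOR 166 = 195

a203ddb2ecbcfaa973c3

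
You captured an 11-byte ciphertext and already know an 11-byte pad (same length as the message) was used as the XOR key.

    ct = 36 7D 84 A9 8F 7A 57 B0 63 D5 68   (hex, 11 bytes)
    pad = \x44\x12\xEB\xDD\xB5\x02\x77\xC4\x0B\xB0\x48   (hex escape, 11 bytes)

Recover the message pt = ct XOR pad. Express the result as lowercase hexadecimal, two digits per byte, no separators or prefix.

726f6f743a782074686520

XOR is its own inverse, so applying the key byte-wise gives the result directly.
36 XOR 44 = 72
7d XOR 12 = 6f
84 XOR eb = 6f
a9 XOR dd = 74
8f XOR b5 = 3a
7a XOR 02 = 78
57 XOR 77 = 20
b0 XOR c4 = 74
63 XOR 0b = 68
d5 XOR b0 = 65
68 XOR 48 = 20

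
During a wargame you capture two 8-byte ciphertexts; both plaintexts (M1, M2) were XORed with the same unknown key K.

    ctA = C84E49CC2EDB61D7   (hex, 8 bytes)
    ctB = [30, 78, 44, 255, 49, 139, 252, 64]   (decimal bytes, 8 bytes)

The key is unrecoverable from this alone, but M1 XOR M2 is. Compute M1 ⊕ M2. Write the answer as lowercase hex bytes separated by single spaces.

d6 00 65 33 1f 50 9d 97

ctA ⊕ ctB = (M1 ⊕ K) ⊕ (M2 ⊕ K) = M1 ⊕ M2 — the shared key cancels under XOR.
byte 0: 11001000 ⊕ 00011110 = 11010110
byte 1: 01001110 ⊕ 01001110 = 00000000
byte 2: 01001001 ⊕ 00101100 = 01100101
byte 3: 11001100 ⊕ 11111111 = 00110011
byte 4: 00101110 ⊕ 00110001 = 00011111
byte 5: 11011011 ⊕ 10001011 = 01010000
byte 6: 01100001 ⊕ 11111100 = 10011101
byte 7: 11010111 ⊕ 01000000 = 10010111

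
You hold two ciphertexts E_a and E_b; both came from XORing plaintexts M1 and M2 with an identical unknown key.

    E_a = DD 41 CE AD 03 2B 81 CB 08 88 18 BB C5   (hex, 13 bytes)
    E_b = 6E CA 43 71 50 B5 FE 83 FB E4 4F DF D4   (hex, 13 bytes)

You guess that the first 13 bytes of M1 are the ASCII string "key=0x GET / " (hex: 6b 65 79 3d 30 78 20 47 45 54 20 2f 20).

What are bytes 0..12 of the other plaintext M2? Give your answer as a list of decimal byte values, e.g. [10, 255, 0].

[216, 238, 244, 225, 99, 230, 95, 15, 182, 56, 119, 75, 49]

First, E_a ⊕ E_b = (M1 ⊕ K) ⊕ (M2 ⊕ K) = M1 ⊕ M2, so the key drops out. Then M2 = (M1 ⊕ M2) ⊕ M1 over the first 13 bytes.
byte 0: (dd XOR 6e) XOR 6b = b3 XOR 6b = d8
byte 1: (41 XOR ca) XOR 65 = 8b XOR 65 = ee
byte 2: (ce XOR 43) XOR 79 = 8d XOR 79 = f4
byte 3: (ad XOR 71) XOR 3d = dc XOR 3d = e1
byte 4: (03 XOR 50) XOR 30 = 53 XOR 30 = 63
byte 5: (2b XOR b5) XOR 78 = 9e XOR 78 = e6
byte 6: (81 XOR fe) XOR 20 = 7f XOR 20 = 5f
byte 7: (cb XOR 83) XOR 47 = 48 XOR 47 = 0f
byte 8: (08 XOR fb) XOR 45 = f3 XOR 45 = b6
byte 9: (88 XOR e4) XOR 54 = 6c XOR 54 = 38
byte 10: (18 XOR 4f) XOR 20 = 57 XOR 20 = 77
byte 11: (bb XOR df) XOR 2f = 64 XOR 2f = 4b
byte 12: (c5 XOR d4) XOR 20 = 11 XOR 20 = 31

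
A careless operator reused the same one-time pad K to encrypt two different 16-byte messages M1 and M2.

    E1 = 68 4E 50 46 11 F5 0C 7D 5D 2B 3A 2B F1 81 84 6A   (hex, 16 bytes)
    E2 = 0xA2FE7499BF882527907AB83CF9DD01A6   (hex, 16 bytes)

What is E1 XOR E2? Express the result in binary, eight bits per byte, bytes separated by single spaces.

E1 ⊕ E2 = (M1 ⊕ K) ⊕ (M2 ⊕ K) = M1 ⊕ M2 — the shared key cancels under XOR.
68 ^ a2 = ca
4e ^ fe = b0
50 ^ 74 = 24
46 ^ 99 = df
11 ^ bf = ae
f5 ^ 88 = 7d
0c ^ 25 = 29
7d ^ 27 = 5a
5d ^ 90 = cd
2b ^ 7a = 51
3a ^ b8 = 82
2b ^ 3c = 17
f1 ^ f9 = 08
81 ^ dd = 5c
84 ^ 01 = 85
6a ^ a6 = cc

11001010 10110000 00100100 11011111 10101110 01111101 00101001 01011010 11001101 01010001 10000010 00010111 00001000 01011100 10000101 11001100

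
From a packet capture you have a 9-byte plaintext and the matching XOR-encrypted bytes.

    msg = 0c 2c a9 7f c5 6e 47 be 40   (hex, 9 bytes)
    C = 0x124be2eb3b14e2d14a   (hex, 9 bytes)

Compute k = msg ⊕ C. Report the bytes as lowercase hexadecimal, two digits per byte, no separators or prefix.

Since C = msg ⊕ k, XORing both sides with msg gives k = msg ⊕ C.
00001100 XOR 00010010 = 00011110
00101100 XOR 01001011 = 01100111
10101001 XOR 11100010 = 01001011
01111111 XOR 11101011 = 10010100
11000101 XOR 00111011 = 11111110
01101110 XOR 00010100 = 01111010
01000111 XOR 11100010 = 10100101
10111110 XOR 11010001 = 01101111
01000000 XOR 01001010 = 00001010

1e674b94fe7aa56f0a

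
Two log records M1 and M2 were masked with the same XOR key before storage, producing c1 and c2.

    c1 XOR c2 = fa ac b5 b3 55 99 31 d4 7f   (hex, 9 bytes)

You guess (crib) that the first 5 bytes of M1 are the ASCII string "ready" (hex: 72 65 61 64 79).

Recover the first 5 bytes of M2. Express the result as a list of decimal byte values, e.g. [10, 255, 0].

Since c1 ⊕ c2 = M1 ⊕ M2, XORing with the guessed M1 bytes yields the corresponding M2 bytes: M2 = (c1 ⊕ c2) ⊕ M1.
fa ^ 72 = 88
ac ^ 65 = c9
b5 ^ 61 = d4
b3 ^ 64 = d7
55 ^ 79 = 2c

[136, 201, 212, 215, 44]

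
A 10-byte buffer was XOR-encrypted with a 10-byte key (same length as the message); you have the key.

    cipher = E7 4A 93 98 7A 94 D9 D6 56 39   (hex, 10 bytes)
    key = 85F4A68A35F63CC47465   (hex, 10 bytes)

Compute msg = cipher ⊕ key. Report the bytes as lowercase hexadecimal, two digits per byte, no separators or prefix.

byte 0: e7 ⊕ 85 = 62
byte 1: 4a ⊕ f4 = be
byte 2: 93 ⊕ a6 = 35
byte 3: 98 ⊕ 8a = 12
byte 4: 7a ⊕ 35 = 4f
byte 5: 94 ⊕ f6 = 62
byte 6: d9 ⊕ 3c = e5
byte 7: d6 ⊕ c4 = 12
byte 8: 56 ⊕ 74 = 22
byte 9: 39 ⊕ 65 = 5c

62be35124f62e512225c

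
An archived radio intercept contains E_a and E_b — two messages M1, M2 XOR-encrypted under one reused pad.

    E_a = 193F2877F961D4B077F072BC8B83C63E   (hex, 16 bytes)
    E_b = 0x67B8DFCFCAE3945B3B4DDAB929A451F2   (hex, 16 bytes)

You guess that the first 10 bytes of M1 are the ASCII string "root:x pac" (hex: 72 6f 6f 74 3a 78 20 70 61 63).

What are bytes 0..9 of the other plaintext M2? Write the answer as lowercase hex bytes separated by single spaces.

First, E_a ⊕ E_b = (M1 ⊕ K) ⊕ (M2 ⊕ K) = M1 ⊕ M2, so the key drops out. Then M2 = (M1 ⊕ M2) ⊕ M1 over the first 10 bytes.
byte 0: (19 xor 67) xor 72 = 7e xor 72 = 0c
byte 1: (3f xor b8) xor 6f = 87 xor 6f = e8
byte 2: (28 xor df) xor 6f = f7 xor 6f = 98
byte 3: (77 xor cf) xor 74 = b8 xor 74 = cc
byte 4: (f9 xor ca) xor 3a = 33 xor 3a = 09
byte 5: (61 xor e3) xor 78 = 82 xor 78 = fa
byte 6: (d4 xor 94) xor 20 = 40 xor 20 = 60
byte 7: (b0 xor 5b) xor 70 = eb xor 70 = 9b
byte 8: (77 xor 3b) xor 61 = 4c xor 61 = 2d
byte 9: (f0 xor 4d) xor 63 = bd xor 63 = de

0c e8 98 cc 09 fa 60 9b 2d de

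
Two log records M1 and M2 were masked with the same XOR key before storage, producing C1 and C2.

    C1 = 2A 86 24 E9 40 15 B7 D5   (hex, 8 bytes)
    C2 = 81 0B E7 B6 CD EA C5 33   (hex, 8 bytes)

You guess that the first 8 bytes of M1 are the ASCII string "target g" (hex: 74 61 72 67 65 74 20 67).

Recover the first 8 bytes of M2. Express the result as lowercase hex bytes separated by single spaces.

df ec b1 38 e8 8b 52 81

First, C1 ⊕ C2 = (M1 ⊕ K) ⊕ (M2 ⊕ K) = M1 ⊕ M2, so the key drops out. Then M2 = (M1 ⊕ M2) ⊕ M1 over the first 8 bytes.
byte 0: (2a XOR 81) XOR 74 = ab XOR 74 = df
byte 1: (86 XOR 0b) XOR 61 = 8d XOR 61 = ec
byte 2: (24 XOR e7) XOR 72 = c3 XOR 72 = b1
byte 3: (e9 XOR b6) XOR 67 = 5f XOR 67 = 38
byte 4: (40 XOR cd) XOR 65 = 8d XOR 65 = e8
byte 5: (15 XOR ea) XOR 74 = ff XOR 74 = 8b
byte 6: (b7 XOR c5) XOR 20 = 72 XOR 20 = 52
byte 7: (d5 XOR 33) XOR 67 = e6 XOR 67 = 81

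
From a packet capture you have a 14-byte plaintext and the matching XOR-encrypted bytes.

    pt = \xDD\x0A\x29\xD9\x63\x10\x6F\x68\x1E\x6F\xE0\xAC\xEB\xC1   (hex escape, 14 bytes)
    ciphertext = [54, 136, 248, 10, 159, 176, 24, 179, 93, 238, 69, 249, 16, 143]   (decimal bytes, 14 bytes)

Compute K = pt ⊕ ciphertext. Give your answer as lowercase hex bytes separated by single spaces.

Since ciphertext = pt ⊕ K, XORing both sides with pt gives K = pt ⊕ ciphertext.
221 xor  54 = 235
 10 xor 136 = 130
 41 xor 248 = 209
217 xor  10 = 211
 99 xor 159 = 252
 16 xor 176 = 160
111 xor  24 = 119
104 xor 179 = 219
 30 xor  93 =  67
111 xor 238 = 129
224 xor  69 = 165
172 xor 249 =  85
235 xor  16 = 251
193 xor 143 =  78

eb 82 d1 d3 fc a0 77 db 43 81 a5 55 fb 4e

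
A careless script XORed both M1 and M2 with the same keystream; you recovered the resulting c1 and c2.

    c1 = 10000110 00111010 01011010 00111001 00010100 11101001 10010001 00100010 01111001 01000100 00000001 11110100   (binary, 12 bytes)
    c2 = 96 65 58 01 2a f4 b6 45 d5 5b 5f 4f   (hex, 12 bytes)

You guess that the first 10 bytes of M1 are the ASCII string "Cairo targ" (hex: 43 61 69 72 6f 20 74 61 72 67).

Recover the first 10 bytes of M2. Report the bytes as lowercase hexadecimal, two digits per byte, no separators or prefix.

First, c1 ⊕ c2 = (M1 ⊕ K) ⊕ (M2 ⊕ K) = M1 ⊕ M2, so the key drops out. Then M2 = (M1 ⊕ M2) ⊕ M1 over the first 10 bytes.
byte 0: (86 XOR 96) XOR 43 = 10 XOR 43 = 53
byte 1: (3a XOR 65) XOR 61 = 5f XOR 61 = 3e
byte 2: (5a XOR 58) XOR 69 = 02 XOR 69 = 6b
byte 3: (39 XOR 01) XOR 72 = 38 XOR 72 = 4a
byte 4: (14 XOR 2a) XOR 6f = 3e XOR 6f = 51
byte 5: (e9 XOR f4) XOR 20 = 1d XOR 20 = 3d
byte 6: (91 XOR b6) XOR 74 = 27 XOR 74 = 53
byte 7: (22 XOR 45) XOR 61 = 67 XOR 61 = 06
byte 8: (79 XOR d5) XOR 72 = ac XOR 72 = de
byte 9: (44 XOR 5b) XOR 67 = 1f XOR 67 = 78

533e6b4a513d5306de78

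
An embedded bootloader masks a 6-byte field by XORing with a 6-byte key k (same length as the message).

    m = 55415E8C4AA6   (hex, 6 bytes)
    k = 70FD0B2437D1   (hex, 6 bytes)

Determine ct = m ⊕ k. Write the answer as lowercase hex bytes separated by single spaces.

25 bc 55 a8 7d 77

55 XOR 70 = 25
41 XOR fd = bc
5e XOR 0b = 55
8c XOR 24 = a8
4a XOR 37 = 7d
a6 XOR d1 = 77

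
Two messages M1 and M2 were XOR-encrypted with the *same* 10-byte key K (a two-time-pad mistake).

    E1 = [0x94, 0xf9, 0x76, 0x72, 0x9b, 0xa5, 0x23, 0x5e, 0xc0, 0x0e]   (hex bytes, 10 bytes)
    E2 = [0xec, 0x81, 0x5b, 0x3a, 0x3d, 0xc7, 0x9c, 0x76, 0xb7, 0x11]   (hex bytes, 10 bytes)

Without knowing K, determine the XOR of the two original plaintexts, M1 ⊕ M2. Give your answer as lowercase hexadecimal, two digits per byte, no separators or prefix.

E1 ⊕ E2 = (M1 ⊕ K) ⊕ (M2 ⊕ K) = M1 ⊕ M2 — the shared key cancels under XOR.
byte 0: 94 ⊕ ec = 78
byte 1: f9 ⊕ 81 = 78
byte 2: 76 ⊕ 5b = 2d
byte 3: 72 ⊕ 3a = 48
byte 4: 9b ⊕ 3d = a6
byte 5: a5 ⊕ c7 = 62
byte 6: 23 ⊕ 9c = bf
byte 7: 5e ⊕ 76 = 28
byte 8: c0 ⊕ b7 = 77
byte 9: 0e ⊕ 11 = 1f

78782d48a662bf28771f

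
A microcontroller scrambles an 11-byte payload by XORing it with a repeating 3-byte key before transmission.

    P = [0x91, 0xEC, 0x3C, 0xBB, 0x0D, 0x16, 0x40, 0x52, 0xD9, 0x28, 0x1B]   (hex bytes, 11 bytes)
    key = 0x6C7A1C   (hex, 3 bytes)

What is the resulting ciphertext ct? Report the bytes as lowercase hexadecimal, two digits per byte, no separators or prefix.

fd9620d7770a2c28c54461

The 3-byte key repeats, so the effective keystream is 6c 7a 1c 6c 7a 1c 6c 7a 1c 6c 7a.
byte 0: 91 ⊕ 6c = fd
byte 1: ec ⊕ 7a = 96
byte 2: 3c ⊕ 1c = 20
byte 3: bb ⊕ 6c = d7
byte 4: 0d ⊕ 7a = 77
byte 5: 16 ⊕ 1c = 0a
byte 6: 40 ⊕ 6c = 2c
byte 7: 52 ⊕ 7a = 28
byte 8: d9 ⊕ 1c = c5
byte 9: 28 ⊕ 6c = 44
byte 10: 1b ⊕ 7a = 61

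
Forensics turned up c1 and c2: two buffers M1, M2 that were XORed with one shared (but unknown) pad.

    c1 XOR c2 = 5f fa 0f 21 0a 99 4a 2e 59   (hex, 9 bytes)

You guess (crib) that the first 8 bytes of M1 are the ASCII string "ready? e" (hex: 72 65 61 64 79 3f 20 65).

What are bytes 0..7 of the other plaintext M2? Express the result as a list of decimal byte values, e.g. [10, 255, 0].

Since c1 ⊕ c2 = M1 ⊕ M2, XORing with the guessed M1 bytes yields the corresponding M2 bytes: M2 = (c1 ⊕ c2) ⊕ M1.
byte 0: 5f XOR 72 = 2d
byte 1: fa XOR 65 = 9f
byte 2: 0f XOR 61 = 6e
byte 3: 21 XOR 64 = 45
byte 4: 0a XOR 79 = 73
byte 5: 99 XOR 3f = a6
byte 6: 4a XOR 20 = 6a
byte 7: 2e XOR 65 = 4b

[45, 159, 110, 69, 115, 166, 106, 75]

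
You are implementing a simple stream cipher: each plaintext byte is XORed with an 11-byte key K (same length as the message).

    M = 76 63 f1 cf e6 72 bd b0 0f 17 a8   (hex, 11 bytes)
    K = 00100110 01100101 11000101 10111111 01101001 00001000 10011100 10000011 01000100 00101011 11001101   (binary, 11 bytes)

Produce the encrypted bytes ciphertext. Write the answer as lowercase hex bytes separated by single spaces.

50 06 34 70 8f 7a 21 33 4b 3c 65

XOR is its own inverse, so applying the key byte-wise gives the result directly.
byte 0: 118 ^  38 =  80
byte 1:  99 ^ 101 =   6
byte 2: 241 ^ 197 =  52
byte 3: 207 ^ 191 = 112
byte 4: 230 ^ 105 = 143
byte 5: 114 ^   8 = 122
byte 6: 189 ^ 156 =  33
byte 7: 176 ^ 131 =  51
byte 8:  15 ^  68 =  75
byte 9:  23 ^  43 =  60
byte 10: 168 ^ 205 = 101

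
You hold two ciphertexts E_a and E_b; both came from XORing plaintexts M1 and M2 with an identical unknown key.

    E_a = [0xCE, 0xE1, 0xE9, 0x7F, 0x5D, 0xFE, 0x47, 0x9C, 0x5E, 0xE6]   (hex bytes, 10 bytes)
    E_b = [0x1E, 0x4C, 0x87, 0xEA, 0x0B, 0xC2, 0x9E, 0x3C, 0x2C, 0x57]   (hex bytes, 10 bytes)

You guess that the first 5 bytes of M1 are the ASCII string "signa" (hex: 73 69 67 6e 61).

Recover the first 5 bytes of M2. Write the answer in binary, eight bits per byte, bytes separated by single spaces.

10100011 11000100 00001001 11111011 00110111

First, E_a ⊕ E_b = (M1 ⊕ K) ⊕ (M2 ⊕ K) = M1 ⊕ M2, so the key drops out. Then M2 = (M1 ⊕ M2) ⊕ M1 over the first 5 bytes.
byte 0: (ce ^ 1e) ^ 73 = d0 ^ 73 = a3
byte 1: (e1 ^ 4c) ^ 69 = ad ^ 69 = c4
byte 2: (e9 ^ 87) ^ 67 = 6e ^ 67 = 09
byte 3: (7f ^ ea) ^ 6e = 95 ^ 6e = fb
byte 4: (5d ^ 0b) ^ 61 = 56 ^ 61 = 37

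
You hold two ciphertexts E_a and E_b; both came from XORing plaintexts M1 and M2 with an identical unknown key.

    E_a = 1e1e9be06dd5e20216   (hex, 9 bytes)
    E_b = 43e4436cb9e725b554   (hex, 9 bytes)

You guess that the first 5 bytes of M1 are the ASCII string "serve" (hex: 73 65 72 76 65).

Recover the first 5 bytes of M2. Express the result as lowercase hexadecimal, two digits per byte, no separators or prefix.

First, E_a ⊕ E_b = (M1 ⊕ K) ⊕ (M2 ⊕ K) = M1 ⊕ M2, so the key drops out. Then M2 = (M1 ⊕ M2) ⊕ M1 over the first 5 bytes.
byte 0: (1e XOR 43) XOR 73 = 5d XOR 73 = 2e
byte 1: (1e XOR e4) XOR 65 = fa XOR 65 = 9f
byte 2: (9b XOR 43) XOR 72 = d8 XOR 72 = aa
byte 3: (e0 XOR 6c) XOR 76 = 8c XOR 76 = fa
byte 4: (6d XOR b9) XOR 65 = d4 XOR 65 = b1

2e9faafab1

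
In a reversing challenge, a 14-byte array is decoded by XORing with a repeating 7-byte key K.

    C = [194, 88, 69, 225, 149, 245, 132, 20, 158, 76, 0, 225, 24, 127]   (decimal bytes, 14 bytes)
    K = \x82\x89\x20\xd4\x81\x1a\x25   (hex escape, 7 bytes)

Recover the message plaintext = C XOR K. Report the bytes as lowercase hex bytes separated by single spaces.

The 7-byte key repeats, so the effective keystream is 82 89 20 d4 81 1a 25 82 89 20 d4 81 1a 25.
byte 0: c2 ⊕ 82 = 40
byte 1: 58 ⊕ 89 = d1
byte 2: 45 ⊕ 20 = 65
byte 3: e1 ⊕ d4 = 35
byte 4: 95 ⊕ 81 = 14
byte 5: f5 ⊕ 1a = ef
byte 6: 84 ⊕ 25 = a1
byte 7: 14 ⊕ 82 = 96
byte 8: 9e ⊕ 89 = 17
byte 9: 4c ⊕ 20 = 6c
byte 10: 00 ⊕ d4 = d4
byte 11: e1 ⊕ 81 = 60
byte 12: 18 ⊕ 1a = 02
byte 13: 7f ⊕ 25 = 5a

40 d1 65 35 14 ef a1 96 17 6c d4 60 02 5a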